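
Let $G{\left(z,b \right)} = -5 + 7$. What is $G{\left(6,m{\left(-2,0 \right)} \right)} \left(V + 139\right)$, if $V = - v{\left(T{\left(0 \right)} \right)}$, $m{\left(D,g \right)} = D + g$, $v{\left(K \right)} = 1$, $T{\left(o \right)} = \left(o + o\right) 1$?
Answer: $276$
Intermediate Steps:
$T{\left(o \right)} = 2 o$ ($T{\left(o \right)} = 2 o 1 = 2 o$)
$V = -1$ ($V = \left(-1\right) 1 = -1$)
$G{\left(z,b \right)} = 2$
$G{\left(6,m{\left(-2,0 \right)} \right)} \left(V + 139\right) = 2 \left(-1 + 139\right) = 2 \cdot 138 = 276$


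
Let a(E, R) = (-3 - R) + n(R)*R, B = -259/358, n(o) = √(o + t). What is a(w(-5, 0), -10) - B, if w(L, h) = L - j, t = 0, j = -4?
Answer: 2765/358 - 10*I*√10 ≈ 7.7235 - 31.623*I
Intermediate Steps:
n(o) = √o (n(o) = √(o + 0) = √o)
B = -259/358 (B = -259*1/358 = -259/358 ≈ -0.72346)
w(L, h) = 4 + L (w(L, h) = L - 1*(-4) = L + 4 = 4 + L)
a(E, R) = -3 + R^(3/2) - R (a(E, R) = (-3 - R) + √R*R = (-3 - R) + R^(3/2) = -3 + R^(3/2) - R)
a(w(-5, 0), -10) - B = (-3 + (-10)^(3/2) - 1*(-10)) - 1*(-259/358) = (-3 - 10*I*√10 + 10) + 259/358 = (7 - 10*I*√10) + 259/358 = 2765/358 - 10*I*√10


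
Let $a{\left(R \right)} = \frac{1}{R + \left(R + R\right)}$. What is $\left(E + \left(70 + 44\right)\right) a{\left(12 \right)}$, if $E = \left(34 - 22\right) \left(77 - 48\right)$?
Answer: $\frac{77}{6} \approx 12.833$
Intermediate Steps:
$a{\left(R \right)} = \frac{1}{3 R}$ ($a{\left(R \right)} = \frac{1}{R + 2 R} = \frac{1}{3 R}$)
$E = 348$ ($E = 12 \cdot 29 = 348$)
$\left(E + \left(70 + 44\right)\right) a{\left(12 \right)} = \left(348 + \left(70 + 44\right)\right) \frac{1}{3 \cdot 12} = \left(348 + 114\right) \frac{1}{3} \cdot \frac{1}{12} = 462 \cdot \frac{1}{36} = \frac{77}{6}$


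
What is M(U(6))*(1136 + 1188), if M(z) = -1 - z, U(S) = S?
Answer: -16268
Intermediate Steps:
M(U(6))*(1136 + 1188) = (-1 - 1*6)*(1136 + 1188) = (-1 - 6)*2324 = -7*2324 = -16268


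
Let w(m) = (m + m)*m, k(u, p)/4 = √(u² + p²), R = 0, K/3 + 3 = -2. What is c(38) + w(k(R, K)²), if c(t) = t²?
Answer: 25921444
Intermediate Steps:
K = -15 (K = -9 + 3*(-2) = -9 - 6 = -15)
k(u, p) = 4*√(p² + u²) (k(u, p) = 4*√(u² + p²) = 4*√(p² + u²))
w(m) = 2*m² (w(m) = (2*m)*m = 2*m²)
c(38) + w(k(R, K)²) = 38² + 2*((4*√((-15)² + 0²))²)² = 1444 + 2*((4*√(225 + 0))²)² = 1444 + 2*((4*√225)²)² = 1444 + 2*((4*15)²)² = 1444 + 2*(60²)² = 1444 + 2*3600² = 1444 + 2*12960000 = 1444 + 25920000 = 25921444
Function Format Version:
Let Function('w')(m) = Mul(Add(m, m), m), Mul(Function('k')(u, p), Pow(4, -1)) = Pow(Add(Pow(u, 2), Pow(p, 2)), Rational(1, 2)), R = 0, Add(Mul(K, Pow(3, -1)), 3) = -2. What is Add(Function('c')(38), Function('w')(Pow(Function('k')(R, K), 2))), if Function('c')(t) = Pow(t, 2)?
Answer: 25921444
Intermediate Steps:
K = -15 (K = Add(-9, Mul(3, -2)) = Add(-9, -6) = -15)
Function('k')(u, p) = Mul(4, Pow(Add(Pow(p, 2), Pow(u, 2)), Rational(1, 2))) (Function('k')(u, p) = Mul(4, Pow(Add(Pow(u, 2), Pow(p, 2)), Rational(1, 2))) = Mul(4, Pow(Add(Pow(p, 2), Pow(u, 2)), Rational(1, 2))))
Function('w')(m) = Mul(2, Pow(m, 2)) (Function('w')(m) = Mul(Mul(2, m), m) = Mul(2, Pow(m, 2)))
Add(Function('c')(38), Function('w')(Pow(Function('k')(R, K), 2))) = Add(Pow(38, 2), Mul(2, Pow(Pow(Mul(4, Pow(Add(Pow(-15, 2), Pow(0, 2)), Rational(1, 2))), 2), 2))) = Add(1444, Mul(2, Pow(Pow(Mul(4, Pow(Add(225, 0), Rational(1, 2))), 2), 2))) = Add(1444, Mul(2, Pow(Pow(Mul(4, Pow(225, Rational(1, 2))), 2), 2))) = Add(1444, Mul(2, Pow(Pow(Mul(4, 15), 2), 2))) = Add(1444, Mul(2, Pow(Pow(60, 2), 2))) = Add(1444, Mul(2, Pow(3600, 2))) = Add(1444, Mul(2, 12960000)) = Add(1444, 25920000) = 25921444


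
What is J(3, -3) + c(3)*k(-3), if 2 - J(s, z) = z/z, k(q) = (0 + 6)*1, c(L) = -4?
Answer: -23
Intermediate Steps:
k(q) = 6 (k(q) = 6*1 = 6)
J(s, z) = 1 (J(s, z) = 2 - z/z = 2 - 1*1 = 2 - 1 = 1)
J(3, -3) + c(3)*k(-3) = 1 - 4*6 = 1 - 24 = -23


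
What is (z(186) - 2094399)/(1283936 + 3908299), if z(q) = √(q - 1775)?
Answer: -232711/576915 + I*√1589/5192235 ≈ -0.40337 + 7.6773e-6*I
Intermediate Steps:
z(q) = √(-1775 + q)
(z(186) - 2094399)/(1283936 + 3908299) = (√(-1775 + 186) - 2094399)/(1283936 + 3908299) = (√(-1589) - 2094399)/5192235 = (I*√1589 - 2094399)*(1/5192235) = (-2094399 + I*√1589)*(1/5192235) = -232711/576915 + I*√1589/5192235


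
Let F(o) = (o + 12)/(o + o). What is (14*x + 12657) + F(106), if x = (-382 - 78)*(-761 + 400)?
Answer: 247774741/106 ≈ 2.3375e+6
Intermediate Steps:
x = 166060 (x = -460*(-361) = 166060)
F(o) = (12 + o)/(2*o) (F(o) = (12 + o)/((2*o)) = (12 + o)*(1/(2*o)) = (12 + o)/(2*o))
(14*x + 12657) + F(106) = (14*166060 + 12657) + (½)*(12 + 106)/106 = (2324840 + 12657) + (½)*(1/106)*118 = 2337497 + 59/106 = 247774741/106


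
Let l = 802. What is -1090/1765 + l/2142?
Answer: -91925/378063 ≈ -0.24315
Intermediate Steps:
-1090/1765 + l/2142 = -1090/1765 + 802/2142 = -1090*1/1765 + 802*(1/2142) = -218/353 + 401/1071 = -91925/378063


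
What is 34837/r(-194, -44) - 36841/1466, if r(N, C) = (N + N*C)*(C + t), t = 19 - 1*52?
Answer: -538984044/21401401 ≈ -25.185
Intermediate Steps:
t = -33 (t = 19 - 52 = -33)
r(N, C) = (-33 + C)*(N + C*N) (r(N, C) = (N + N*C)*(C - 33) = (N + C*N)*(-33 + C) = (-33 + C)*(N + C*N))
34837/r(-194, -44) - 36841/1466 = 34837/((-194*(-33 + (-44)² - 32*(-44)))) - 36841/1466 = 34837/((-194*(-33 + 1936 + 1408))) - 36841*1/1466 = 34837/((-194*3311)) - 36841/1466 = 34837/(-642334) - 36841/1466 = 34837*(-1/642334) - 36841/1466 = -3167/58394 - 36841/1466 = -538984044/21401401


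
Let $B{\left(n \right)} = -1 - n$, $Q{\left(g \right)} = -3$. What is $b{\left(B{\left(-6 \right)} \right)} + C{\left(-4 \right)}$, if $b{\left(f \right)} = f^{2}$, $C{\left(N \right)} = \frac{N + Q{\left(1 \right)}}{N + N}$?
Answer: $\frac{207}{8} \approx 25.875$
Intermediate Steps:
$C{\left(N \right)} = \frac{-3 + N}{2 N}$ ($C{\left(N \right)} = \frac{N - 3}{N + N} = \frac{-3 + N}{2 N}$)
$b{\left(B{\left(-6 \right)} \right)} + C{\left(-4 \right)} = \left(-1 - -6\right)^{2} + \frac{-3 - 4}{2 \left(-4\right)} = \left(-1 + 6\right)^{2} + \frac{1}{2} \left(- \frac{1}{4}\right) \left(-7\right) = 5^{2} + \frac{7}{8} = 25 + \frac{7}{8} = \frac{207}{8}$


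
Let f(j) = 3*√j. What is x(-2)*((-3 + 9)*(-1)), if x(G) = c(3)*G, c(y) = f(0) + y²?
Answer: 108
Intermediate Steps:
c(y) = y² (c(y) = 3*√0 + y² = 3*0 + y² = 0 + y² = y²)
x(G) = 9*G (x(G) = 3²*G = 9*G)
x(-2)*((-3 + 9)*(-1)) = (9*(-2))*((-3 + 9)*(-1)) = -108*(-1) = -18*(-6) = 108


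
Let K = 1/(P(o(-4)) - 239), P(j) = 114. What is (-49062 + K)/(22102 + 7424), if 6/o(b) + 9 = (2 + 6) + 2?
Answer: -6132751/3690750 ≈ -1.6617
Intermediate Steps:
o(b) = 6 (o(b) = 6/(-9 + ((2 + 6) + 2)) = 6/(-9 + (8 + 2)) = 6/(-9 + 10) = 6/1 = 6*1 = 6)
K = -1/125 (K = 1/(114 - 239) = 1/(-125) = -1/125 ≈ -0.0080000)
(-49062 + K)/(22102 + 7424) = (-49062 - 1/125)/(22102 + 7424) = -6132751/125/29526 = -6132751/125*1/29526 = -6132751/3690750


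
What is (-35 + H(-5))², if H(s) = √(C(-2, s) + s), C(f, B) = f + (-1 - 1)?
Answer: 1216 - 210*I ≈ 1216.0 - 210.0*I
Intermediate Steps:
C(f, B) = -2 + f (C(f, B) = f - 2 = -2 + f)
H(s) = √(-4 + s) (H(s) = √((-2 - 2) + s) = √(-4 + s))
(-35 + H(-5))² = (-35 + √(-4 - 5))² = (-35 + √(-9))² = (-35 + 3*I)²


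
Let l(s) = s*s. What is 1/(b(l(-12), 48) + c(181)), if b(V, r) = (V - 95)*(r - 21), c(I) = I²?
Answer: 1/34084 ≈ 2.9339e-5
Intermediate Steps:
l(s) = s²
b(V, r) = (-95 + V)*(-21 + r)
1/(b(l(-12), 48) + c(181)) = 1/((1995 - 95*48 - 21*(-12)² + (-12)²*48) + 181²) = 1/((1995 - 4560 - 21*144 + 144*48) + 32761) = 1/((1995 - 4560 - 3024 + 6912) + 32761) = 1/(1323 + 32761) = 1/34084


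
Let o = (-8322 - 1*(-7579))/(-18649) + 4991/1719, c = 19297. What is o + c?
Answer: 618710459783/32057631 ≈ 19300.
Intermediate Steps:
o = 94354376/32057631 (o = (-8322 + 7579)*(-1/18649) + 4991*(1/1719) = -743*(-1/18649) + 4991/1719 = 743/18649 + 4991/1719 = 94354376/32057631 ≈ 2.9433)
o + c = 94354376/32057631 + 19297 = 618710459783/32057631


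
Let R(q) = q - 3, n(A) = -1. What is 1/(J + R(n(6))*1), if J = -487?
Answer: -1/491 ≈ -0.0020367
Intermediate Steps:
R(q) = -3 + q
1/(J + R(n(6))*1) = 1/(-487 + (-3 - 1)*1) = 1/(-487 - 4*1) = 1/(-487 - 4) = 1/(-491) = -1/491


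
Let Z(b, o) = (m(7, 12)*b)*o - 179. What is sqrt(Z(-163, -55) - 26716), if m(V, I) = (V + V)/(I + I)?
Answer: I*sqrt(779955)/6 ≈ 147.19*I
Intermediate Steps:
m(V, I) = V/I (m(V, I) = (2*V)/((2*I)) = (2*V)*(1/(2*I)) = V/I)
Z(b, o) = -179 + 7*b*o/12 (Z(b, o) = ((7/12)*b)*o - 179 = ((7*(1/12))*b)*o - 179 = (7*b/12)*o - 179 = 7*b*o/12 - 179 = -179 + 7*b*o/12)
sqrt(Z(-163, -55) - 26716) = sqrt((-179 + (7/12)*(-163)*(-55)) - 26716) = sqrt((-179 + 62755/12) - 26716) = sqrt(60607/12 - 26716) = sqrt(-259985/12) = I*sqrt(779955)/6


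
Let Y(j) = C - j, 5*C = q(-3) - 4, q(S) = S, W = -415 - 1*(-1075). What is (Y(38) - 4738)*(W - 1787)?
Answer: 26920649/5 ≈ 5.3841e+6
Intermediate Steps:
W = 660 (W = -415 + 1075 = 660)
C = -7/5 (C = (-3 - 4)/5 = (⅕)*(-7) = -7/5 ≈ -1.4000)
Y(j) = -7/5 - j
(Y(38) - 4738)*(W - 1787) = ((-7/5 - 1*38) - 4738)*(660 - 1787) = ((-7/5 - 38) - 4738)*(-1127) = (-197/5 - 4738)*(-1127) = -23887/5*(-1127) = 26920649/5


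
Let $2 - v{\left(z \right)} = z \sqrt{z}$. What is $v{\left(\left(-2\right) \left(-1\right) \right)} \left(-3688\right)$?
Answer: $-7376 + 7376 \sqrt{2} \approx 3055.2$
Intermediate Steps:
$v{\left(z \right)} = 2 - z^{\frac{3}{2}}$ ($v{\left(z \right)} = 2 - z \sqrt{z} = 2 - z^{\frac{3}{2}}$)
$v{\left(\left(-2\right) \left(-1\right) \right)} \left(-3688\right) = \left(2 - \left(\left(-2\right) \left(-1\right)\right)^{\frac{3}{2}}\right) \left(-3688\right) = \left(2 - 2^{\frac{3}{2}}\right) \left(-3688\right) = \left(2 - 2 \sqrt{2}\right) \left(-3688\right) = -7376 + 7376 \sqrt{2}$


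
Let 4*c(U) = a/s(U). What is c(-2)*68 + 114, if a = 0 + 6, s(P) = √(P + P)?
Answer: 114 - 51*I ≈ 114.0 - 51.0*I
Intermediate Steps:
s(P) = √2*√P (s(P) = √(2*P) = √2*√P)
a = 6
c(U) = 3*√2/(4*√U) (c(U) = (6/((√2*√U)))/4 = (6*(√2/(2*√U)))/4 = (3*√2/√U)/4 = 3*√2/(4*√U))
c(-2)*68 + 114 = (3*√2/(4*√(-2)))*68 + 114 = (3*√2*(-I*√2/2)/4)*68 + 114 = -3*I/4*68 + 114 = -51*I + 114 = 114 - 51*I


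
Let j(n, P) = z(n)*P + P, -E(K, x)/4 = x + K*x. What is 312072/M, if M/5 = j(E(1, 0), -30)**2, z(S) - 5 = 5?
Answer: 26006/45375 ≈ 0.57314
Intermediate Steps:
z(S) = 10 (z(S) = 5 + 5 = 10)
E(K, x) = -4*x - 4*K*x (E(K, x) = -4*(x + K*x) = -4*x - 4*K*x)
j(n, P) = 11*P (j(n, P) = 10*P + P = 11*P)
M = 544500 (M = 5*(11*(-30))**2 = 5*(-330)**2 = 5*108900 = 544500)
312072/M = 312072/544500 = 312072*(1/544500) = 26006/45375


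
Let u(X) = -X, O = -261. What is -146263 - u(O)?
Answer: -146524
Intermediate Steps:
-146263 - u(O) = -146263 - (-1)*(-261) = -146263 - 1*261 = -146263 - 261 = -146524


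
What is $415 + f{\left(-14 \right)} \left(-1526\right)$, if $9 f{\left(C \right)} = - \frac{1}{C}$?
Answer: $\frac{3626}{9} \approx 402.89$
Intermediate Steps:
$f{\left(C \right)} = - \frac{1}{9 C}$ ($f{\left(C \right)} = \frac{\left(-1\right) \frac{1}{C}}{9} = - \frac{1}{9 C}$)
$415 + f{\left(-14 \right)} \left(-1526\right) = 415 + - \frac{1}{9 \left(-14\right)} \left(-1526\right) = 415 + \left(- \frac{1}{9}\right) \left(- \frac{1}{14}\right) \left(-1526\right) = 415 + \frac{1}{126} \left(-1526\right) = 415 - \frac{109}{9} = \frac{3626}{9}$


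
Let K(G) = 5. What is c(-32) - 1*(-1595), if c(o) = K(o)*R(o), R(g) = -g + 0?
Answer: 1755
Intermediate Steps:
R(g) = -g
c(o) = -5*o (c(o) = 5*(-o) = -5*o)
c(-32) - 1*(-1595) = -5*(-32) - 1*(-1595) = 160 + 1595 = 1755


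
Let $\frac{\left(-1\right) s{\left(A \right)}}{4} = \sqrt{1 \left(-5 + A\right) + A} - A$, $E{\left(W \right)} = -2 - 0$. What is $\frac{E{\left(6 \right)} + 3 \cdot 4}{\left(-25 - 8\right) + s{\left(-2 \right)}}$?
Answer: $- \frac{82}{365} + \frac{24 i}{365} \approx -0.22466 + 0.065753 i$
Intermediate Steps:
$E{\left(W \right)} = -2$ ($E{\left(W \right)} = -2 + 0 = -2$)
$s{\left(A \right)} = - 4 \sqrt{-5 + 2 A} + 4 A$ ($s{\left(A \right)} = - 4 \left(\sqrt{1 \left(-5 + A\right) + A} - A\right) = - 4 \left(\sqrt{\left(-5 + A\right) + A} - A\right) = - 4 \left(\sqrt{-5 + 2 A} - A\right) = - 4 \sqrt{-5 + 2 A} + 4 A$)
$\frac{E{\left(6 \right)} + 3 \cdot 4}{\left(-25 - 8\right) + s{\left(-2 \right)}} = \frac{-2 + 3 \cdot 4}{\left(-25 - 8\right) + \left(- 4 \sqrt{-5 + 2 \left(-2\right)} + 4 \left(-2\right)\right)} = \frac{-2 + 12}{-33 - \left(8 + 4 \sqrt{-5 - 4}\right)} = \frac{1}{-33 - \left(8 + 4 \sqrt{-9}\right)} 10 = \frac{1}{-33 - \left(8 + 4 \cdot 3 i\right)} 10 = \frac{1}{-33 - \left(8 + 12 i\right)} 10 = \frac{1}{-41 - 12 i} 10 = \frac{-41 + 12 i}{1825} \cdot 10 = \frac{2 \left(-41 + 12 i\right)}{365}$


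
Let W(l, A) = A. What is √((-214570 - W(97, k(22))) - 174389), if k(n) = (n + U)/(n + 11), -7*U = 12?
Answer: I*√20755274001/231 ≈ 623.67*I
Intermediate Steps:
U = -12/7 (U = -⅐*12 = -12/7 ≈ -1.7143)
k(n) = (-12/7 + n)/(11 + n) (k(n) = (n - 12/7)/(n + 11) = (-12/7 + n)/(11 + n))
√((-214570 - W(97, k(22))) - 174389) = √((-214570 - (-12/7 + 22)/(11 + 22)) - 174389) = √((-214570 - 142/(33*7)) - 174389) = √((-214570 - 1*142/231) - 174389) = √((-214570 - 142/231) - 174389) = √(-49565812/231 - 174389) = √(-89849671/231) = I*√20755274001/231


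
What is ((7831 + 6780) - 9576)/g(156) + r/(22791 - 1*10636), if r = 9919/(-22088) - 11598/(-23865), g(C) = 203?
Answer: 10753530441539289/433558373848600 ≈ 24.803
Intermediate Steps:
r = 6486563/175710040 (r = 9919*(-1/22088) - 11598*(-1/23865) = -9919/22088 + 3866/7955 = 6486563/175710040 ≈ 0.036916)
((7831 + 6780) - 9576)/g(156) + r/(22791 - 1*10636) = ((7831 + 6780) - 9576)/203 + 6486563/(175710040*(22791 - 1*10636)) = (14611 - 9576)*(1/203) + 6486563/(175710040*(22791 - 10636)) = 5035*(1/203) + (6486563/175710040)/12155 = 5035/203 + (6486563/175710040)*(1/12155) = 5035/203 + 6486563/2135755536200 = 10753530441539289/433558373848600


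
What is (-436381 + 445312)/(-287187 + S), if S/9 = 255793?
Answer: 2977/671650 ≈ 0.0044324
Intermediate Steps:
S = 2302137 (S = 9*255793 = 2302137)
(-436381 + 445312)/(-287187 + S) = (-436381 + 445312)/(-287187 + 2302137) = 8931/2014950 = 8931*(1/2014950) = 2977/671650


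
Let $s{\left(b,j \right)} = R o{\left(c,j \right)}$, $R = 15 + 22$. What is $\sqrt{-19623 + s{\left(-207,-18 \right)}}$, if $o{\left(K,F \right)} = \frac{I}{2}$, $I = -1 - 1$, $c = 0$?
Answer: $2 i \sqrt{4915} \approx 140.21 i$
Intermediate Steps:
$I = -2$
$o{\left(K,F \right)} = -1$ ($o{\left(K,F \right)} = - \frac{2}{2} = \left(-2\right) \frac{1}{2} = -1$)
$R = 37$
$s{\left(b,j \right)} = -37$ ($s{\left(b,j \right)} = 37 \left(-1\right) = -37$)
$\sqrt{-19623 + s{\left(-207,-18 \right)}} = \sqrt{-19623 - 37} = \sqrt{-19660} = 2 i \sqrt{4915}$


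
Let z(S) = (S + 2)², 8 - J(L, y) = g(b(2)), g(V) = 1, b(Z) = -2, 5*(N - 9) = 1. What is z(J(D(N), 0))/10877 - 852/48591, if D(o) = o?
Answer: -1777111/176174769 ≈ -0.010087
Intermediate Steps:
N = 46/5 (N = 9 + (⅕)*1 = 9 + ⅕ = 46/5 ≈ 9.2000)
J(L, y) = 7 (J(L, y) = 8 - 1*1 = 8 - 1 = 7)
z(S) = (2 + S)²
z(J(D(N), 0))/10877 - 852/48591 = (2 + 7)²/10877 - 852/48591 = 9²*(1/10877) - 852*1/48591 = 81*(1/10877) - 284/16197 = 81/10877 - 284/16197 = -1777111/176174769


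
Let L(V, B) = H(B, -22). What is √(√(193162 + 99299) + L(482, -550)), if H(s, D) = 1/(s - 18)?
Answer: √(-142 + 80656*√292461)/284 ≈ 23.255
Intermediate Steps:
H(s, D) = 1/(-18 + s)
L(V, B) = 1/(-18 + B)
√(√(193162 + 99299) + L(482, -550)) = √(√(193162 + 99299) + 1/(-18 - 550)) = √(√292461 + 1/(-568)) = √(√292461 - 1/568) = √(-1/568 + √292461)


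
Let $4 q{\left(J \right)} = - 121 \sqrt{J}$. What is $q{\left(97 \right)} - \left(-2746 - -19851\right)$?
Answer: $-17105 - \frac{121 \sqrt{97}}{4} \approx -17403.0$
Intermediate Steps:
$q{\left(J \right)} = - \frac{121 \sqrt{J}}{4}$ ($q{\left(J \right)} = \frac{\left(-121\right) \sqrt{J}}{4} = - \frac{121 \sqrt{J}}{4}$)
$q{\left(97 \right)} - \left(-2746 - -19851\right) = - \frac{121 \sqrt{97}}{4} - \left(-2746 - -19851\right) = - \frac{121 \sqrt{97}}{4} - \left(-2746 + 19851\right) = - \frac{121 \sqrt{97}}{4} - 17105 = -17105 - \frac{121 \sqrt{97}}{4}$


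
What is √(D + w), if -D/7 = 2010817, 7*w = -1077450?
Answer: I*√697252381/7 ≈ 3772.2*I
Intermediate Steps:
w = -1077450/7 (w = (⅐)*(-1077450) = -1077450/7 ≈ -1.5392e+5)
D = -14075719 (D = -7*2010817 = -14075719)
√(D + w) = √(-14075719 - 1077450/7) = √(-99607483/7) = I*√697252381/7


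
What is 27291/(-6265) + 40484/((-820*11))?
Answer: -24989854/2825515 ≈ -8.8444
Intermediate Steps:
27291/(-6265) + 40484/((-820*11)) = 27291*(-1/6265) + 40484/(-9020) = -27291/6265 + 40484*(-1/9020) = -27291/6265 - 10121/2255 = -24989854/2825515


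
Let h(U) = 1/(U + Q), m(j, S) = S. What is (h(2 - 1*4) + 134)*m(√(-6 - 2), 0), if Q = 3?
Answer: 0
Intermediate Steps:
h(U) = 1/(3 + U) (h(U) = 1/(U + 3) = 1/(3 + U))
(h(2 - 1*4) + 134)*m(√(-6 - 2), 0) = (1/(3 + (2 - 1*4)) + 134)*0 = (1/(3 + (2 - 4)) + 134)*0 = (1/(3 - 2) + 134)*0 = (1/1 + 134)*0 = (1 + 134)*0 = 135*0 = 0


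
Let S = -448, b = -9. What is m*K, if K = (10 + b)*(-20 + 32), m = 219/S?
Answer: -657/112 ≈ -5.8661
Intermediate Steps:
m = -219/448 (m = 219/(-448) = 219*(-1/448) = -219/448 ≈ -0.48884)
K = 12 (K = (10 - 9)*(-20 + 32) = 1*12 = 12)
m*K = -219/448*12 = -657/112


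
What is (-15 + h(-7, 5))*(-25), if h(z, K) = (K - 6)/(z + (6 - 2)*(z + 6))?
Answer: 4100/11 ≈ 372.73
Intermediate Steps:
h(z, K) = (-6 + K)/(24 + 5*z) (h(z, K) = (-6 + K)/(z + 4*(6 + z)) = (-6 + K)/(z + (24 + 4*z)) = (-6 + K)/(24 + 5*z))
(-15 + h(-7, 5))*(-25) = (-15 + (-6 + 5)/(24 + 5*(-7)))*(-25) = (-15 - 1/(24 - 35))*(-25) = (-15 - 1/(-11))*(-25) = (-15 - 1/11*(-1))*(-25) = (-15 + 1/11)*(-25) = -164/11*(-25) = 4100/11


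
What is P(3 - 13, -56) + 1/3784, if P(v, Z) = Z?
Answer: -211903/3784 ≈ -56.000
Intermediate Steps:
P(3 - 13, -56) + 1/3784 = -56 + 1/3784 = -211903/3784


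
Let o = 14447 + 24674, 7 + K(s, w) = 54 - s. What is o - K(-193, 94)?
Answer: 38881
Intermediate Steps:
K(s, w) = 47 - s (K(s, w) = -7 + (54 - s) = 47 - s)
o = 39121
o - K(-193, 94) = 39121 - (47 - 1*(-193)) = 39121 - (47 + 193) = 39121 - 1*240 = 39121 - 240 = 38881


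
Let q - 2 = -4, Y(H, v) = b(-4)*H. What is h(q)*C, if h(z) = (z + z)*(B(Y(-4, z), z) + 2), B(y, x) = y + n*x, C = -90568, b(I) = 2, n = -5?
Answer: 1449088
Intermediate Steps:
Y(H, v) = 2*H
q = -2 (q = 2 - 4 = -2)
B(y, x) = y - 5*x
h(z) = 2*z*(-6 - 5*z) (h(z) = (z + z)*((2*(-4) - 5*z) + 2) = (2*z)*((-8 - 5*z) + 2) = (2*z)*(-6 - 5*z) = 2*z*(-6 - 5*z))
h(q)*C = -2*(-2)*(6 + 5*(-2))*(-90568) = -2*(-2)*(6 - 10)*(-90568) = -2*(-2)*(-4)*(-90568) = -16*(-90568) = 1449088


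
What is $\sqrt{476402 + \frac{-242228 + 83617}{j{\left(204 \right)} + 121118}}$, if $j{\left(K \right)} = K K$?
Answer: $\frac{\sqrt{12616220959065438}}{162734} \approx 690.22$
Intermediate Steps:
$j{\left(K \right)} = K^{2}$
$\sqrt{476402 + \frac{-242228 + 83617}{j{\left(204 \right)} + 121118}} = \sqrt{476402 + \frac{-242228 + 83617}{204^{2} + 121118}} = \sqrt{476402 - \frac{158611}{41616 + 121118}} = \sqrt{476402 - \frac{158611}{162734}} = \sqrt{\frac{77526644457}{162734}} = \frac{\sqrt{12616220959065438}}{162734}$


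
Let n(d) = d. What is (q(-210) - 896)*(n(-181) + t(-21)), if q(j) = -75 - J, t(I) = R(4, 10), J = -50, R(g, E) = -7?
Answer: 173148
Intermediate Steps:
t(I) = -7
q(j) = -25 (q(j) = -75 - 1*(-50) = -75 + 50 = -25)
(q(-210) - 896)*(n(-181) + t(-21)) = (-25 - 896)*(-181 - 7) = -921*(-188) = 173148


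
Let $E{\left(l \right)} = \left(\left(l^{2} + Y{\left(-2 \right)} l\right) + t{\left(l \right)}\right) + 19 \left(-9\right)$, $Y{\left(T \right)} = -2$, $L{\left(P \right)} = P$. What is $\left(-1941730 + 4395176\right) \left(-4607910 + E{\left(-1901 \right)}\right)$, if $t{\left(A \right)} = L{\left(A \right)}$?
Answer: $-2434748288034$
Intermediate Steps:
$t{\left(A \right)} = A$
$E{\left(l \right)} = -171 + l^{2} - l$ ($E{\left(l \right)} = \left(\left(l^{2} - 2 l\right) + l\right) + 19 \left(-9\right) = \left(l^{2} - l\right) - 171 = -171 + l^{2} - l$)
$\left(-1941730 + 4395176\right) \left(-4607910 + E{\left(-1901 \right)}\right) = \left(-1941730 + 4395176\right) \left(-4607910 - \left(-1730 - 3613801\right)\right) = 2453446 \left(-4607910 + \left(-171 + 3613801 + 1901\right)\right) = 2453446 \left(-4607910 + 3615531\right) = 2453446 \left(-992379\right) = -2434748288034$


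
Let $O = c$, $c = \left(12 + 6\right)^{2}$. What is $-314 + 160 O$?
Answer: $51526$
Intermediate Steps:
$c = 324$ ($c = 18^{2} = 324$)
$O = 324$
$-314 + 160 O = -314 + 160 \cdot 324 = -314 + 51840 = 51526$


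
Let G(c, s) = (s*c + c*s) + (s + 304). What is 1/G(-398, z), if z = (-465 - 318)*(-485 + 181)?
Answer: -1/189235136 ≈ -5.2844e-9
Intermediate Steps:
z = 238032 (z = -783*(-304) = 238032)
G(c, s) = 304 + s + 2*c*s (G(c, s) = (c*s + c*s) + (304 + s) = 2*c*s + (304 + s) = 304 + s + 2*c*s)
1/G(-398, z) = 1/(304 + 238032 + 2*(-398)*238032) = 1/(304 + 238032 - 189473472) = 1/(-189235136) = -1/189235136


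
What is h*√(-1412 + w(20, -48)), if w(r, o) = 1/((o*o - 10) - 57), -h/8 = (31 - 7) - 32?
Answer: 64*I*√7065884391/2237 ≈ 2404.9*I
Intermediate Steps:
h = 64 (h = -8*((31 - 7) - 32) = -8*(24 - 32) = -8*(-8) = 64)
w(r, o) = 1/(-67 + o²) (w(r, o) = 1/((o² - 10) - 57) = 1/((-10 + o²) - 57) = 1/(-67 + o²))
h*√(-1412 + w(20, -48)) = 64*√(-1412 + 1/(-67 + (-48)²)) = 64*√(-1412 + 1/(-67 + 2304)) = 64*√(-1412 + 1/2237) = 64*√(-3158643/2237) = 64*(I*√7065884391/2237) = 64*I*√7065884391/2237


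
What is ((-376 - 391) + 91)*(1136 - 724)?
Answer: -278512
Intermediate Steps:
((-376 - 391) + 91)*(1136 - 724) = (-767 + 91)*412 = -676*412 = -278512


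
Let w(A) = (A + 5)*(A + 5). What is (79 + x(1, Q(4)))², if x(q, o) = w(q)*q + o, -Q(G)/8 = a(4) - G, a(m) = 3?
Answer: 15129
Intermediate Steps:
w(A) = (5 + A)² (w(A) = (5 + A)*(5 + A) = (5 + A)²)
Q(G) = -24 + 8*G (Q(G) = -8*(3 - G) = -24 + 8*G)
x(q, o) = o + q*(5 + q)² (x(q, o) = (5 + q)²*q + o = q*(5 + q)² + o = o + q*(5 + q)²)
(79 + x(1, Q(4)))² = (79 + ((-24 + 8*4) + 1*(5 + 1)²))² = (79 + ((-24 + 32) + 1*6²))² = (79 + (8 + 1*36))² = (79 + (8 + 36))² = (79 + 44)² = 123² = 15129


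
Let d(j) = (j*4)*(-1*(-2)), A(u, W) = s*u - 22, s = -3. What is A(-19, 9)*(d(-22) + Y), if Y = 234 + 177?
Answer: 8225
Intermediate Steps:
A(u, W) = -22 - 3*u (A(u, W) = -3*u - 22 = -22 - 3*u)
d(j) = 8*j (d(j) = (4*j)*2 = 8*j)
Y = 411
A(-19, 9)*(d(-22) + Y) = (-22 - 3*(-19))*(8*(-22) + 411) = (-22 + 57)*(-176 + 411) = 35*235 = 8225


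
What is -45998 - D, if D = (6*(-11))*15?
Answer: -45008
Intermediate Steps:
D = -990 (D = -66*15 = -990)
-45998 - D = -45998 - 1*(-990) = -45998 + 990 = -45008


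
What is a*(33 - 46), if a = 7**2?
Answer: -637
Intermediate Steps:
a = 49
a*(33 - 46) = 49*(33 - 46) = 49*(-13) = -637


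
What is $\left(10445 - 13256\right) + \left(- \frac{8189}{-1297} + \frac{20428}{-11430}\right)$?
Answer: $- \frac{20802577328}{7412355} \approx -2806.5$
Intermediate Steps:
$\left(10445 - 13256\right) + \left(- \frac{8189}{-1297} + \frac{20428}{-11430}\right) = -2811 + \left(\left(-8189\right) \left(- \frac{1}{1297}\right) + 20428 \left(- \frac{1}{11430}\right)\right) = -2811 + \left(\frac{8189}{1297} - \frac{10214}{5715}\right) = -2811 + \frac{33552577}{7412355} = - \frac{20802577328}{7412355}$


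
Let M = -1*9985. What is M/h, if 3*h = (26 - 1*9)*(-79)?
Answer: 29955/1343 ≈ 22.305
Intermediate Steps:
h = -1343/3 (h = ((26 - 1*9)*(-79))/3 = ((26 - 9)*(-79))/3 = (17*(-79))/3 = (⅓)*(-1343) = -1343/3 ≈ -447.67)
M = -9985
M/h = -9985/(-1343/3) = -9985*(-3/1343) = 29955/1343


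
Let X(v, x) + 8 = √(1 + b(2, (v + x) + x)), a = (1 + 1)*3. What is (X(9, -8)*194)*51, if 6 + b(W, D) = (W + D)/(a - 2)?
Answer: -79152 + 24735*I ≈ -79152.0 + 24735.0*I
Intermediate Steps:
a = 6 (a = 2*3 = 6)
b(W, D) = -6 + D/4 + W/4 (b(W, D) = -6 + (W + D)/(6 - 2) = -6 + (D + W)/4 = -6 + (D + W)*(¼) = -6 + (D/4 + W/4) = -6 + D/4 + W/4)
X(v, x) = -8 + √(-9/2 + x/2 + v/4) (X(v, x) = -8 + √(1 + (-6 + ((v + x) + x)/4 + (¼)*2)) = -8 + √(1 + (-6 + (v + 2*x)/4 + ½)) = -8 + √(1 + (-6 + (x/2 + v/4) + ½)) = -8 + √(1 + (-11/2 + x/2 + v/4)) = -8 + √(-9/2 + x/2 + v/4))
(X(9, -8)*194)*51 = ((-8 + √(-18 + 9 + 2*(-8))/2)*194)*51 = ((-8 + √(-18 + 9 - 16)/2)*194)*51 = ((-8 + √(-25)/2)*194)*51 = ((-8 + (5*I)/2)*194)*51 = ((-8 + 5*I/2)*194)*51 = (-1552 + 485*I)*51 = -79152 + 24735*I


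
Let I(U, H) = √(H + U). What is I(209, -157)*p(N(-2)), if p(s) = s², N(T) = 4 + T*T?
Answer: 128*√13 ≈ 461.51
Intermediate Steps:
N(T) = 4 + T²
I(209, -157)*p(N(-2)) = √(-157 + 209)*(4 + (-2)²)² = √52*(4 + 4)² = (2*√13)*8² = (2*√13)*64 = 128*√13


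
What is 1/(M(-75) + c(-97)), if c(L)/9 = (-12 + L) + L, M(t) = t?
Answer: -1/1929 ≈ -0.00051840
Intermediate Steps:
c(L) = -108 + 18*L (c(L) = 9*((-12 + L) + L) = 9*(-12 + 2*L) = -108 + 18*L)
1/(M(-75) + c(-97)) = 1/(-75 + (-108 + 18*(-97))) = 1/(-75 + (-108 - 1746)) = 1/(-75 - 1854) = 1/(-1929) = -1/1929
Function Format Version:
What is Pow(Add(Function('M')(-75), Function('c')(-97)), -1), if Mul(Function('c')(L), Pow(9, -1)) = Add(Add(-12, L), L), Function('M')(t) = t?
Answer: Rational(-1, 1929) ≈ -0.00051840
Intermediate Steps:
Function('c')(L) = Add(-108, Mul(18, L)) (Function('c')(L) = Mul(9, Add(Add(-12, L), L)) = Mul(9, Add(-12, Mul(2, L))) = Add(-108, Mul(18, L)))
Pow(Add(Function('M')(-75), Function('c')(-97)), -1) = Pow(Add(-75, Add(-108, Mul(18, -97))), -1) = Pow(Add(-75, Add(-108, -1746)), -1) = Pow(Add(-75, -1854), -1) = Pow(-1929, -1) = Rational(-1, 1929)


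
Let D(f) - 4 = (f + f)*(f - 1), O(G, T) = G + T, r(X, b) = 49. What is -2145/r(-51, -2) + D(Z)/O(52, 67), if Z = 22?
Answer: -29969/833 ≈ -35.977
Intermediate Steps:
D(f) = 4 + 2*f*(-1 + f) (D(f) = 4 + (f + f)*(f - 1) = 4 + (2*f)*(-1 + f) = 4 + 2*f*(-1 + f))
-2145/r(-51, -2) + D(Z)/O(52, 67) = -2145/49 + (4 - 2*22 + 2*22**2)/(52 + 67) = -2145*1/49 + (4 - 44 + 2*484)/119 = -2145/49 + (4 - 44 + 968)*(1/119) = -2145/49 + 928*(1/119) = -2145/49 + 928/119 = -29969/833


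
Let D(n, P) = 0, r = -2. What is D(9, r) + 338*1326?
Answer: 448188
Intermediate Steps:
D(9, r) + 338*1326 = 0 + 338*1326 = 0 + 448188 = 448188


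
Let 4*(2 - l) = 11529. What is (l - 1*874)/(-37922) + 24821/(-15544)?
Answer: -3294425/2199476 ≈ -1.4978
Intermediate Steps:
l = -11521/4 (l = 2 - ¼*11529 = 2 - 11529/4 = -11521/4 ≈ -2880.3)
(l - 1*874)/(-37922) + 24821/(-15544) = (-11521/4 - 1*874)/(-37922) + 24821/(-15544) = (-11521/4 - 874)*(-1/37922) + 24821*(-1/15544) = -15017/4*(-1/37922) - 24821/15544 = 15017/151688 - 24821/15544 = -3294425/2199476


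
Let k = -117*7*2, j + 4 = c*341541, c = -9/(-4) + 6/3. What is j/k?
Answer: -5806181/6552 ≈ -886.17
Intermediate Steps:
c = 17/4 (c = -9*(-¼) + 6*(⅓) = 9/4 + 2 = 17/4 ≈ 4.2500)
j = 5806181/4 (j = -4 + (17/4)*341541 = -4 + 5806197/4 = 5806181/4 ≈ 1.4515e+6)
k = -1638 (k = -819*2 = -1638)
j/k = (5806181/4)/(-1638) = (5806181/4)*(-1/1638) = -5806181/6552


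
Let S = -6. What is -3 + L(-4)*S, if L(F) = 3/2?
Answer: -12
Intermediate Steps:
L(F) = 3/2 (L(F) = 3*(½) = 3/2)
-3 + L(-4)*S = -3 + (3/2)*(-6) = -3 - 9 = -12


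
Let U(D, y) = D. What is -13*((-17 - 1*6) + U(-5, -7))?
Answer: 364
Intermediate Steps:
-13*((-17 - 1*6) + U(-5, -7)) = -13*((-17 - 1*6) - 5) = -13*((-17 - 6) - 5) = -13*(-23 - 5) = -13*(-28) = 364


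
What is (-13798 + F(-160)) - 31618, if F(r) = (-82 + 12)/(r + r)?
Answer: -1453305/32 ≈ -45416.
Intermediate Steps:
F(r) = -35/r (F(r) = -70*1/(2*r) = -35/r)
(-13798 + F(-160)) - 31618 = (-13798 - 35/(-160)) - 31618 = (-13798 - 35*(-1/160)) - 31618 = (-13798 + 7/32) - 31618 = -441529/32 - 31618 = -1453305/32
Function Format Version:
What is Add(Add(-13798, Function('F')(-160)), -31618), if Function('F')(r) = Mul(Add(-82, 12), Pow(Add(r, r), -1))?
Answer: Rational(-1453305, 32) ≈ -45416.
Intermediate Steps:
Function('F')(r) = Mul(-35, Pow(r, -1)) (Function('F')(r) = Mul(-70, Pow(Mul(2, r), -1)) = Mul(-70, Mul(Rational(1, 2), Pow(r, -1))) = Mul(-35, Pow(r, -1)))
Add(Add(-13798, Function('F')(-160)), -31618) = Add(Add(-13798, Mul(-35, Pow(-160, -1))), -31618) = Add(Add(-13798, Mul(-35, Rational(-1, 160))), -31618) = Add(Add(-13798, Rational(7, 32)), -31618) = Add(Rational(-441529, 32), -31618) = Rational(-1453305, 32)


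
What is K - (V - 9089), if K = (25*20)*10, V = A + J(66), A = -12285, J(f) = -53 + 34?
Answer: 26393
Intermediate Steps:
J(f) = -19
V = -12304 (V = -12285 - 19 = -12304)
K = 5000 (K = 500*10 = 5000)
K - (V - 9089) = 5000 - (-12304 - 9089) = 5000 - 1*(-21393) = 5000 + 21393 = 26393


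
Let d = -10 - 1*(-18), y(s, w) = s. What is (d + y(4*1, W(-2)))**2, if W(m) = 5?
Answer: 144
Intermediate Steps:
d = 8 (d = -10 + 18 = 8)
(d + y(4*1, W(-2)))**2 = (8 + 4*1)**2 = (8 + 4)**2 = 12**2 = 144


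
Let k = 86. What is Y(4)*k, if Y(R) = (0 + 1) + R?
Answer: 430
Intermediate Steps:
Y(R) = 1 + R
Y(4)*k = (1 + 4)*86 = 5*86 = 430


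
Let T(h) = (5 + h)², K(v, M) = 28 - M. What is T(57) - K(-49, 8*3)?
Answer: 3840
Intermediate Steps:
T(57) - K(-49, 8*3) = (5 + 57)² - (28 - 8*3) = 62² - (28 - 1*24) = 3844 - (28 - 24) = 3844 - 1*4 = 3844 - 4 = 3840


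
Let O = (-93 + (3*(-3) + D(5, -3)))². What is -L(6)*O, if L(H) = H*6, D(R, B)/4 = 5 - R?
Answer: -374544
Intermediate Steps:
D(R, B) = 20 - 4*R (D(R, B) = 4*(5 - R) = 20 - 4*R)
L(H) = 6*H
O = 10404 (O = (-93 + (3*(-3) + (20 - 4*5)))² = (-93 + (-9 + (20 - 20)))² = (-93 + (-9 + 0))² = (-93 - 9)² = (-102)² = 10404)
-L(6)*O = -6*6*10404 = -36*10404 = -1*374544 = -374544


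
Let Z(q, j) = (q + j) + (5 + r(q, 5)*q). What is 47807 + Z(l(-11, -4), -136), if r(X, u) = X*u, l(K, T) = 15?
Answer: 48816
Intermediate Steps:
Z(q, j) = 5 + j + q + 5*q² (Z(q, j) = (q + j) + (5 + (q*5)*q) = (j + q) + (5 + (5*q)*q) = (j + q) + (5 + 5*q²) = 5 + j + q + 5*q²)
47807 + Z(l(-11, -4), -136) = 47807 + (5 - 136 + 15 + 5*15²) = 47807 + (5 - 136 + 15 + 5*225) = 47807 + (5 - 136 + 15 + 1125) = 47807 + 1009 = 48816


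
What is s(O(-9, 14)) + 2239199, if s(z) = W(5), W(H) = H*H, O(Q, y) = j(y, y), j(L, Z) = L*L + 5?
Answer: 2239224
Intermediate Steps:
j(L, Z) = 5 + L**2 (j(L, Z) = L**2 + 5 = 5 + L**2)
O(Q, y) = 5 + y**2
W(H) = H**2
s(z) = 25 (s(z) = 5**2 = 25)
s(O(-9, 14)) + 2239199 = 25 + 2239199 = 2239224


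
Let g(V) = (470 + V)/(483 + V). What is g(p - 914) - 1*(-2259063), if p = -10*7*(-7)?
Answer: 133284763/59 ≈ 2.2591e+6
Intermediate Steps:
p = 490 (p = -70*(-7) = 490)
g(V) = (470 + V)/(483 + V)
g(p - 914) - 1*(-2259063) = (470 + (490 - 914))/(483 + (490 - 914)) - 1*(-2259063) = (470 - 424)/(483 - 424) + 2259063 = 46/59 + 2259063 = 133284763/59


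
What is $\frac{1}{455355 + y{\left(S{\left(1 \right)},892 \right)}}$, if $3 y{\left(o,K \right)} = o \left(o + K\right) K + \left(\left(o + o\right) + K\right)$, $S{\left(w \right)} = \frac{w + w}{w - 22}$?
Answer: $\frac{1323}{569413633} \approx 2.3234 \cdot 10^{-6}$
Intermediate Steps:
$S{\left(w \right)} = \frac{2 w}{-22 + w}$
$y{\left(o,K \right)} = \frac{K}{3} + \frac{2 o}{3} + \frac{K o \left(K + o\right)}{3}$ ($y{\left(o,K \right)} = \frac{o \left(o + K\right) K + \left(\left(o + o\right) + K\right)}{3} = \frac{o \left(K + o\right) K + \left(2 o + K\right)}{3} = \frac{K o \left(K + o\right) + \left(K + 2 o\right)}{3} = \frac{K + 2 o + K o \left(K + o\right)}{3} = \frac{K}{3} + \frac{2 o}{3} + \frac{K o \left(K + o\right)}{3}$)
$\frac{1}{455355 + y{\left(S{\left(1 \right)},892 \right)}} = \frac{1}{455355 + \left(\frac{1}{3} \cdot 892 + \frac{2 \cdot 2 \cdot 1 \frac{1}{-22 + 1}}{3} + \frac{1}{3} \cdot 892 \left(2 \cdot 1 \frac{1}{-22 + 1}\right)^{2} + \frac{2 \cdot 1 \frac{1}{-22 + 1} \cdot 892^{2}}{3}\right)} = \frac{1}{455355 + \left(\frac{892}{3} + \frac{2 \cdot 2 \cdot 1 \frac{1}{-21}}{3} + \frac{1}{3} \cdot 892 \left(2 \cdot 1 \frac{1}{-21}\right)^{2} + \frac{1}{3} \cdot 2 \cdot 1 \frac{1}{-21} \cdot 795664\right)} = \frac{1}{455355 + \left(\frac{892}{3} + \frac{2 \cdot 2 \cdot 1 \left(- \frac{1}{21}\right)}{3} + \frac{1}{3} \cdot 892 \left(2 \cdot 1 \left(- \frac{1}{21}\right)\right)^{2} + \frac{1}{3} \cdot 2 \cdot 1 \left(- \frac{1}{21}\right) 795664\right)} = \frac{1}{455355 + \left(\frac{892}{3} + \frac{2}{3} \left(- \frac{2}{21}\right) + \frac{1}{3} \cdot 892 \left(- \frac{2}{21}\right)^{2} + \frac{1}{3} \left(- \frac{2}{21}\right) 795664\right)} = \frac{1}{455355 + \left(\frac{892}{3} - \frac{4}{63} + \frac{1}{3} \cdot 892 \cdot \frac{4}{441} - \frac{1591328}{63}\right)} = \frac{1}{455355 + \left(\frac{892}{3} - \frac{4}{63} + \frac{3568}{1323} - \frac{1591328}{63}\right)} = \frac{1}{455355 - \frac{33021032}{1323}} = \frac{1}{\frac{569413633}{1323}} = \frac{1323}{569413633}$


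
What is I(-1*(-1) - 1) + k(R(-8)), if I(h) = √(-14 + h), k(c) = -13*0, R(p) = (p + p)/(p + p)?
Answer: I*√14 ≈ 3.7417*I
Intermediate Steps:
R(p) = 1 (R(p) = (2*p)/((2*p)) = (2*p)*(1/(2*p)) = 1)
k(c) = 0
I(-1*(-1) - 1) + k(R(-8)) = √(-14 + (-1*(-1) - 1)) + 0 = √(-14 + (1 - 1)) + 0 = √(-14 + 0) + 0 = √(-14) + 0 = I*√14 + 0 = I*√14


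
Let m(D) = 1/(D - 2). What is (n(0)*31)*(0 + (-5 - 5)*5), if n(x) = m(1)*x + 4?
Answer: -6200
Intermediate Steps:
m(D) = 1/(-2 + D)
n(x) = 4 - x (n(x) = x/(-2 + 1) + 4 = x/(-1) + 4 = -x + 4 = 4 - x)
(n(0)*31)*(0 + (-5 - 5)*5) = ((4 - 1*0)*31)*(0 + (-5 - 5)*5) = ((4 + 0)*31)*(0 - 10*5) = (4*31)*(0 - 50) = 124*(-50) = -6200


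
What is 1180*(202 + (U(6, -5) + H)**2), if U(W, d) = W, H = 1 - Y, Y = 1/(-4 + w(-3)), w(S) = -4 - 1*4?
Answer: 10712335/36 ≈ 2.9757e+5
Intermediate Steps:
w(S) = -8 (w(S) = -4 - 4 = -8)
Y = -1/12 (Y = 1/(-4 - 8) = 1/(-12) = -1/12 ≈ -0.083333)
H = 13/12 (H = 1 - 1*(-1/12) = 1 + 1/12 = 13/12 ≈ 1.0833)
1180*(202 + (U(6, -5) + H)**2) = 1180*(202 + (6 + 13/12)**2) = 1180*(202 + (85/12)**2) = 1180*(202 + 7225/144) = 1180*(36313/144) = 10712335/36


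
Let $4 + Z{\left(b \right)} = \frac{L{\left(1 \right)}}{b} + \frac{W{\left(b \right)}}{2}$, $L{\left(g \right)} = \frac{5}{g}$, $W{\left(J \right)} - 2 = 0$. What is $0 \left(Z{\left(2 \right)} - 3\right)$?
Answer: $0$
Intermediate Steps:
$W{\left(J \right)} = 2$ ($W{\left(J \right)} = 2 + 0 = 2$)
$Z{\left(b \right)} = -3 + \frac{5}{b}$ ($Z{\left(b \right)} = -4 + \left(\frac{5 \cdot 1^{-1}}{b} + \frac{2}{2}\right) = -4 + \left(\frac{5 \cdot 1}{b} + 2 \cdot \frac{1}{2}\right) = -4 + \left(\frac{5}{b} + 1\right) = -4 + \left(1 + \frac{5}{b}\right) = -3 + \frac{5}{b}$)
$0 \left(Z{\left(2 \right)} - 3\right) = 0 \left(\left(-3 + \frac{5}{2}\right) - 3\right) = 0 \left(- \frac{1}{2} - 3\right) = 0 \left(- \frac{7}{2}\right) = 0$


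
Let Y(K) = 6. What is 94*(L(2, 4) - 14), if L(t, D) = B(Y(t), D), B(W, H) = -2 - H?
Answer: -1880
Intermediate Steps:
L(t, D) = -2 - D
94*(L(2, 4) - 14) = 94*((-2 - 1*4) - 14) = 94*((-2 - 4) - 14) = 94*(-6 - 14) = 94*(-20) = -1880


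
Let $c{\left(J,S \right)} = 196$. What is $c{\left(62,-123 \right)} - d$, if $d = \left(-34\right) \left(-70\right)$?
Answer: $-2184$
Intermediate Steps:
$d = 2380$
$c{\left(62,-123 \right)} - d = 196 - 2380 = -2184$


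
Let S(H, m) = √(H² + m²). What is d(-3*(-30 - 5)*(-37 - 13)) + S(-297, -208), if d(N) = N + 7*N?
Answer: -42000 + √131473 ≈ -41637.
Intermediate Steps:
d(N) = 8*N
d(-3*(-30 - 5)*(-37 - 13)) + S(-297, -208) = 8*(-3*(-30 - 5)*(-37 - 13)) + √((-297)² + (-208)²) = 8*(-(-105)*(-50)) + √(88209 + 43264) = 8*(-3*1750) + √131473 = 8*(-5250) + √131473 = -42000 + √131473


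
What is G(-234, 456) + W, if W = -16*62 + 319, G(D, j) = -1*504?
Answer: -1177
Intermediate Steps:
G(D, j) = -504
W = -673 (W = -992 + 319 = -673)
G(-234, 456) + W = -504 - 673 = -1177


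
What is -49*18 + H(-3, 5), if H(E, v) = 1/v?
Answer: -4409/5 ≈ -881.80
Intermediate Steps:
-49*18 + H(-3, 5) = -49*18 + 1/5 = -882 + 1/5 = -4409/5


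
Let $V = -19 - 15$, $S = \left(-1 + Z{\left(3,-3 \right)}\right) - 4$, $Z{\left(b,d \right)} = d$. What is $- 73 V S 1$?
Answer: $-19856$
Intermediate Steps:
$S = -8$ ($S = \left(-1 - 3\right) - 4 = -4 - 4 = -8$)
$V = -34$ ($V = -19 - 15 = -34$)
$- 73 V S 1 = \left(-73\right) \left(-34\right) \left(\left(-8\right) 1\right) = 2482 \left(-8\right) = -19856$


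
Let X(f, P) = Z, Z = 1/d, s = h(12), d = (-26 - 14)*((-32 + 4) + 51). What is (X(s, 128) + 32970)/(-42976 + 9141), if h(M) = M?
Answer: -30332399/31128200 ≈ -0.97443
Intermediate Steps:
d = -920 (d = -40*(-28 + 51) = -40*23 = -920)
s = 12
Z = -1/920 (Z = 1/(-920) = -1/920 ≈ -0.0010870)
X(f, P) = -1/920
(X(s, 128) + 32970)/(-42976 + 9141) = (-1/920 + 32970)/(-42976 + 9141) = (30332399/920)/(-33835) = (30332399/920)*(-1/33835) = -30332399/31128200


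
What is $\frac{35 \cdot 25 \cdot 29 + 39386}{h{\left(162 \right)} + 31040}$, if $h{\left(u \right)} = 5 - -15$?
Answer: $\frac{64761}{31060} \approx 2.085$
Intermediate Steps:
$h{\left(u \right)} = 20$ ($h{\left(u \right)} = 5 + 15 = 20$)
$\frac{35 \cdot 25 \cdot 29 + 39386}{h{\left(162 \right)} + 31040} = \frac{35 \cdot 25 \cdot 29 + 39386}{20 + 31040} = \frac{875 \cdot 29 + 39386}{31060} = \left(25375 + 39386\right) \frac{1}{31060} = 64761 \cdot \frac{1}{31060} = \frac{64761}{31060}$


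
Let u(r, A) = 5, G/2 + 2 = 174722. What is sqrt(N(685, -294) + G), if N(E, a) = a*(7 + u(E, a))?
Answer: 2*sqrt(86478) ≈ 588.14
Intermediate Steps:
G = 349440 (G = -4 + 2*174722 = -4 + 349444 = 349440)
N(E, a) = 12*a (N(E, a) = a*(7 + 5) = a*12 = 12*a)
sqrt(N(685, -294) + G) = sqrt(12*(-294) + 349440) = sqrt(-3528 + 349440) = sqrt(345912) = 2*sqrt(86478)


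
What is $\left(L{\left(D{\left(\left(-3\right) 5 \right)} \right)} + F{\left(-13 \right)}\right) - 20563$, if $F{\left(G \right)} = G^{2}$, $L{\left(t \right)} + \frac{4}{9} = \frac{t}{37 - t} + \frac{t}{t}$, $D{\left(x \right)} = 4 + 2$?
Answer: $- \frac{5689717}{279} \approx -20393.0$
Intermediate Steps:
$D{\left(x \right)} = 6$
$L{\left(t \right)} = \frac{5}{9} + \frac{t}{37 - t}$ ($L{\left(t \right)} = - \frac{4}{9} + \left(\frac{t}{37 - t} + \frac{t}{t}\right) = - \frac{4}{9} + \left(\frac{t}{37 - t} + 1\right) = - \frac{4}{9} + \left(1 + \frac{t}{37 - t}\right) = \frac{5}{9} + \frac{t}{37 - t}$)
$\left(L{\left(D{\left(\left(-3\right) 5 \right)} \right)} + F{\left(-13 \right)}\right) - 20563 = \left(\frac{-185 - 24}{9 \left(-37 + 6\right)} + \left(-13\right)^{2}\right) - 20563 = \left(\frac{-185 - 24}{9 \left(-31\right)} + 169\right) - 20563 = \left(\frac{1}{9} \left(- \frac{1}{31}\right) \left(-209\right) + 169\right) - 20563 = \left(\frac{209}{279} + 169\right) - 20563 = \frac{47360}{279} - 20563 = - \frac{5689717}{279}$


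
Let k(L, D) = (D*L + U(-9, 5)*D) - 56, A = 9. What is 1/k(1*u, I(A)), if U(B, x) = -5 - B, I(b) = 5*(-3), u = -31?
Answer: 1/349 ≈ 0.0028653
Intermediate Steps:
I(b) = -15
k(L, D) = -56 + 4*D + D*L (k(L, D) = (D*L + (-5 - 1*(-9))*D) - 56 = (D*L + (-5 + 9)*D) - 56 = (D*L + 4*D) - 56 = (4*D + D*L) - 56 = -56 + 4*D + D*L)
1/k(1*u, I(A)) = 1/(-56 + 4*(-15) - 15*(-31)) = 1/(-56 - 60 - 15*(-31)) = 1/(-56 - 60 + 465) = 1/349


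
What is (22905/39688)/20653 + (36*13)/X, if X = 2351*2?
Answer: 191858095431/1927058896664 ≈ 0.099560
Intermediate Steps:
X = 4702
(22905/39688)/20653 + (36*13)/X = (22905/39688)/20653 + (36*13)/4702 = (22905*(1/39688))*(1/20653) + 468*(1/4702) = (22905/39688)*(1/20653) + 234/2351 = 22905/819676264 + 234/2351 = 191858095431/1927058896664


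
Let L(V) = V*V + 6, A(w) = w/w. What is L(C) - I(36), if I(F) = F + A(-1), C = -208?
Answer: 43233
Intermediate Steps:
A(w) = 1
L(V) = 6 + V**2 (L(V) = V**2 + 6 = 6 + V**2)
I(F) = 1 + F (I(F) = F + 1 = 1 + F)
L(C) - I(36) = (6 + (-208)**2) - (1 + 36) = (6 + 43264) - 1*37 = 43270 - 37 = 43233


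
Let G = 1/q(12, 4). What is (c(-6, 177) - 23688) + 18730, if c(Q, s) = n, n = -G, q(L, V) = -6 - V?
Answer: -49579/10 ≈ -4957.9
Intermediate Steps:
G = -1/10 (G = 1/(-6 - 1*4) = 1/(-6 - 4) = 1/(-10) = -1/10 ≈ -0.10000)
n = 1/10 (n = -1*(-1/10) = 1/10 ≈ 0.10000)
c(Q, s) = 1/10
(c(-6, 177) - 23688) + 18730 = (1/10 - 23688) + 18730 = -236879/10 + 18730 = -49579/10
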